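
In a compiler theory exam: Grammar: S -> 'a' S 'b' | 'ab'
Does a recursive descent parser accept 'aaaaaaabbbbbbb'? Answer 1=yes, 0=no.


Grammar accepts strings of the form a^n b^n (n >= 1)
Word: 'aaaaaaabbbbbbb'
Counting: 7 a's and 7 b's
Check: 7 == 7? Yes
Derivation (S -> aSb applied 6 time(s), then S -> ab): S => aSb => aaSbb => aaaSbbb => aaaaSbbbb => aaaaaSbbbbb => aaaaaaSbbbbbb => aaaaaaabbbbbbb
Accepted

1


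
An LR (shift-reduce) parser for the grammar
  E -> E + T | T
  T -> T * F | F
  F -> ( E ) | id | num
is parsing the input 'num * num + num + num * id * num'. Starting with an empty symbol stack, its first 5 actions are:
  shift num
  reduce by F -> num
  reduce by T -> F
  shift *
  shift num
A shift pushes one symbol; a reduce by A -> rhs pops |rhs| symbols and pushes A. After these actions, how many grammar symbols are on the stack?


Tracking the symbol stack through each action:
  Action 1: shift 'num' : push -> stack = [num] (size 1)
  Action 2: reduce by F -> num : pop 1, push F -> stack = [F] (size 1)
  Action 3: reduce by T -> F : pop 1, push T -> stack = [T] (size 1)
  Action 4: shift '*' : push -> stack = [T, *] (size 2)
  Action 5: shift 'num' : push -> stack = [T, *, num] (size 3)
Final stack size: 3

3


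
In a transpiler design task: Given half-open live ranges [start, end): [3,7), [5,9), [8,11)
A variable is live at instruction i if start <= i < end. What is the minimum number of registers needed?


Live ranges:
  Var0: [3, 7)
  Var1: [5, 9)
  Var2: [8, 11)
Sweep-line events (position, delta, active):
  pos=3 start -> active=1
  pos=5 start -> active=2
  pos=7 end -> active=1
  pos=8 start -> active=2
  pos=9 end -> active=1
  pos=11 end -> active=0
Maximum simultaneous active: 2
Minimum registers needed: 2

2


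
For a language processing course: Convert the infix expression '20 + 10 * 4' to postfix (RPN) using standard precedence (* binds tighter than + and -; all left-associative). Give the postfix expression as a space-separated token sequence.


Applying the shunting-yard algorithm:
  Operand 20 -> output
  Push '+' onto operator stack -> op-stack: [+]
  Operand 10 -> output
  Push '*' onto operator stack -> op-stack: [+, *]
  Operand 4 -> output
  End of input: pop '*' to output
  End of input: pop '+' to output
Postfix result: 20 10 4 * +

20 10 4 * +


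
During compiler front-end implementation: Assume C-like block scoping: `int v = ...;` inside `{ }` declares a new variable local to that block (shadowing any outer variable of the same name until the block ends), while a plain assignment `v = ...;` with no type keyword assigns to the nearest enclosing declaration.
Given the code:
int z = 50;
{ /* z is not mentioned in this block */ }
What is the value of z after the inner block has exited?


Analyzing scoping rules:
Outer scope: declares z = 50
Inner block: z is neither redeclared nor assigned -> unchanged
After the block -> 50
Result: 50

50


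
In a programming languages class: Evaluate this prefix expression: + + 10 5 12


Parsing prefix expression: + + 10 5 12
Step 1: Innermost operation '+ 10 5'
  10 + 5 = 15
Step 2: Outer operation '+ [15] 12'
  15 + 12 = 27

27


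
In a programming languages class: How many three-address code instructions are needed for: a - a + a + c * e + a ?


Expression: a - a + a + c * e + a
Generating three-address code (respecting * over +/- precedence):
  Instruction 1: t1 = c * e
  Instruction 2: t2 = a - a
  Instruction 3: t3 = t2 + a
  Instruction 4: t4 = t3 + t1
  Instruction 5: t5 = t4 + a
Total instructions: 5

5


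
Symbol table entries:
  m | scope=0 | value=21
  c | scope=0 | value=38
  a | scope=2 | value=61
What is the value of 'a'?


Searching symbol table for 'a':
  m | scope=0 | value=21
  c | scope=0 | value=38
  a | scope=2 | value=61 <- MATCH
Found 'a' at scope 2 with value 61

61


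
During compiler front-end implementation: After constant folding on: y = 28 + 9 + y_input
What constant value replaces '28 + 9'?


Identifying constant sub-expression:
  Original: y = 28 + 9 + y_input
  28 and 9 are both compile-time constants
  Evaluating: 28 + 9 = 37
  After folding: y = 37 + y_input

37


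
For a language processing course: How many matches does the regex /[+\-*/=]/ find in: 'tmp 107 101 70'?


Pattern: /[+\-*/=]/ (operators)
Input: 'tmp 107 101 70'
Scanning for matches:
Total matches: 0

0


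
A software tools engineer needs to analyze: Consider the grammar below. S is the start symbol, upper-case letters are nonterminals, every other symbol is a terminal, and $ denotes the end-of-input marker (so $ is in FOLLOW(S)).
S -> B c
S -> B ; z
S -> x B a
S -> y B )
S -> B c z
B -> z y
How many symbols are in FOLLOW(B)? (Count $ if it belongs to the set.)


S is the start symbol and does not occur in any rule body, so FOLLOW(S) = {$}.
Examining every occurrence of B in a rule body:
  S -> B c : B is followed by terminal 'c' -> add 'c'
  S -> B ; z : B is followed by terminal ';' -> add ';'
  S -> x B a : B is followed by terminal 'a' -> add 'a'
  S -> y B ) : B is followed by terminal ')' -> add ')'
  S -> B c z : B is followed by terminal 'c' -> add 'c' (already in the set)
  B -> z y : B does not occur in the body -> contributes nothing
FOLLOW(B) = {), ;, a, c}
Count: 4

4


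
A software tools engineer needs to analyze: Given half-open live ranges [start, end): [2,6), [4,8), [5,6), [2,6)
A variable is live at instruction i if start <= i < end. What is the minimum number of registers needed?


Live ranges:
  Var0: [2, 6)
  Var1: [4, 8)
  Var2: [5, 6)
  Var3: [2, 6)
Sweep-line events (position, delta, active):
  pos=2 start -> active=1
  pos=2 start -> active=2
  pos=4 start -> active=3
  pos=5 start -> active=4
  pos=6 end -> active=3
  pos=6 end -> active=2
  pos=6 end -> active=1
  pos=8 end -> active=0
Maximum simultaneous active: 4
Minimum registers needed: 4

4


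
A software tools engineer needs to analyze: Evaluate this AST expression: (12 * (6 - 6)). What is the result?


Expression: (12 * (6 - 6))
Evaluating step by step:
  6 - 6 = 0
  12 * 0 = 0
Result: 0

0


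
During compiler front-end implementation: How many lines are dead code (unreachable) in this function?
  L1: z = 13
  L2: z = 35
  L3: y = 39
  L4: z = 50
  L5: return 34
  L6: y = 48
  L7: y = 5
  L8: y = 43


Analyzing control flow:
  L1: reachable (before return)
  L2: reachable (before return)
  L3: reachable (before return)
  L4: reachable (before return)
  L5: reachable (return statement)
  L6: DEAD (after return at L5)
  L7: DEAD (after return at L5)
  L8: DEAD (after return at L5)
Return at L5, total lines = 8
Dead lines: L6 through L8
Count: 3

3


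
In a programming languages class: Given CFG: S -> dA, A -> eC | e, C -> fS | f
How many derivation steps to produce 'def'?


Grammar: S -> dA, A -> eC | e, C -> fS | f
Deriving 'def':
Step 1: S -> dA => dA
Step 2: A -> eC => deC
Step 3: C -> f => def
Total derivation steps: 3

3


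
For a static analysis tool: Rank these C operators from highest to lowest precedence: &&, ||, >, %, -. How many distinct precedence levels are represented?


Looking up precedence for each operator:
  && -> precedence 2
  || -> precedence 1
  > -> precedence 4
  % -> precedence 6
  - -> precedence 5
Sorted highest to lowest: %, -, >, &&, ||
Distinct precedence values: [6, 5, 4, 2, 1]
Number of distinct levels: 5

5


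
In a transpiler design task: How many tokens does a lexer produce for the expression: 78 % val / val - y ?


Scanning '78 % val / val - y'
Token 1: '78' -> integer_literal
Token 2: '%' -> operator
Token 3: 'val' -> identifier
Token 4: '/' -> operator
Token 5: 'val' -> identifier
Token 6: '-' -> operator
Token 7: 'y' -> identifier
Total tokens: 7

7


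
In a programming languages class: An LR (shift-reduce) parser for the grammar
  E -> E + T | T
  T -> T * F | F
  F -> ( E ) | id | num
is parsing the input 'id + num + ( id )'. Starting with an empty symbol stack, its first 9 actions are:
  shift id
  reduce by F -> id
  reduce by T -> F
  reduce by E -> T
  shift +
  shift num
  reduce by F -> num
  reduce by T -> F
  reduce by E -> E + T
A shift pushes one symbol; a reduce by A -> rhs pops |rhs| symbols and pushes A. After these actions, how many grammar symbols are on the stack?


Tracking the symbol stack through each action:
  Action 1: shift 'id' : push -> stack = [id] (size 1)
  Action 2: reduce by F -> id : pop 1, push F -> stack = [F] (size 1)
  Action 3: reduce by T -> F : pop 1, push T -> stack = [T] (size 1)
  Action 4: reduce by E -> T : pop 1, push E -> stack = [E] (size 1)
  Action 5: shift '+' : push -> stack = [E, +] (size 2)
  Action 6: shift 'num' : push -> stack = [E, +, num] (size 3)
  Action 7: reduce by F -> num : pop 1, push F -> stack = [E, +, F] (size 3)
  Action 8: reduce by T -> F : pop 1, push T -> stack = [E, +, T] (size 3)
  Action 9: reduce by E -> E + T : pop 3, push E -> stack = [E] (size 1)
Final stack size: 1

1


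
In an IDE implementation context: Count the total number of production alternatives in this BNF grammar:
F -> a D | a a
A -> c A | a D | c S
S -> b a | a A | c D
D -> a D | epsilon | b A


Counting alternatives per rule:
  F: 2 alternative(s)
  A: 3 alternative(s)
  S: 3 alternative(s)
  D: 3 alternative(s)
Sum: 2 + 3 + 3 + 3 = 11

11


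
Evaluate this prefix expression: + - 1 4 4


Parsing prefix expression: + - 1 4 4
Step 1: Innermost operation '- 1 4'
  1 - 4 = -3
Step 2: Outer operation '+ [-3] 4'
  -3 + 4 = 1

1


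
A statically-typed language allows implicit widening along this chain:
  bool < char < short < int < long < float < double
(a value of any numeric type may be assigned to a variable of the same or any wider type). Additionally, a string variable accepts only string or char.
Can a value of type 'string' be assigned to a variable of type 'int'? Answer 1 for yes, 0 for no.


Target variable type: int
Source value type: string
Rule: string cannot widen to any numeric type
Result: 0

0


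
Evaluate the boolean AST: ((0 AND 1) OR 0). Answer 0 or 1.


Step 1: Evaluate inner node
  0 AND 1 = 0
Step 2: Evaluate root node
  0 OR 0 = 0

0


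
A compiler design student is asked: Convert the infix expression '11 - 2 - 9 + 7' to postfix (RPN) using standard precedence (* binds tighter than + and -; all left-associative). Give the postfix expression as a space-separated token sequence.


Applying the shunting-yard algorithm:
  Operand 11 -> output
  Push '-' onto operator stack -> op-stack: [-]
  Operand 2 -> output
  See '-' (prec 1); top '-' (prec 1) >= it -> pop '-' to output
  Push '-' onto operator stack -> op-stack: [-]
  Operand 9 -> output
  See '+' (prec 1); top '-' (prec 1) >= it -> pop '-' to output
  Push '+' onto operator stack -> op-stack: [+]
  Operand 7 -> output
  End of input: pop '+' to output
Postfix result: 11 2 - 9 - 7 +

11 2 - 9 - 7 +


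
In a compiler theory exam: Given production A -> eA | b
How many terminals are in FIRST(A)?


Production: A -> eA | b
Examining each alternative for leading terminals:
  A -> eA : first terminal = 'e'
  A -> b : first terminal = 'b'
FIRST(A) = {b, e}
Count: 2

2


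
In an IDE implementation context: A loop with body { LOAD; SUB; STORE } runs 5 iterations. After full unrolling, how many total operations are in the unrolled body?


Loop body operations: LOAD, SUB, STORE (3 ops per iteration)
Unrolling 5 iterations:
  Iteration 1: LOAD, SUB, STORE (3 ops)
  Iteration 2: LOAD, SUB, STORE (3 ops)
  Iteration 3: LOAD, SUB, STORE (3 ops)
  Iteration 4: LOAD, SUB, STORE (3 ops)
  Iteration 5: LOAD, SUB, STORE (3 ops)
Total: 5 iterations * 3 ops/iter = 15 operations

15


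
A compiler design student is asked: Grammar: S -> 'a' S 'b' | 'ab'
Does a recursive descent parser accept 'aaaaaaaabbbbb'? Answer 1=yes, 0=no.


Grammar accepts strings of the form a^n b^n (n >= 1)
Word: 'aaaaaaaabbbbb'
Counting: 8 a's and 5 b's
Check: 8 == 5? No
Mismatch: a-count != b-count
Rejected

0


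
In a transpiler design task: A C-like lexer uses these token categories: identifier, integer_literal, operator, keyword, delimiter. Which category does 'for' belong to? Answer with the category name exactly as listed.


Token: 'for'
Checking categories:
  identifier: no
  integer_literal: no
  operator: no
  keyword: YES
  delimiter: no
Category: keyword

keyword


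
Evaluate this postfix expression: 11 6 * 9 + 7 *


Processing tokens left to right:
Push 11, Push 6
Pop 11 and 6, compute 11 * 6 = 66, push 66
Push 9
Pop 66 and 9, compute 66 + 9 = 75, push 75
Push 7
Pop 75 and 7, compute 75 * 7 = 525, push 525
Stack result: 525

525


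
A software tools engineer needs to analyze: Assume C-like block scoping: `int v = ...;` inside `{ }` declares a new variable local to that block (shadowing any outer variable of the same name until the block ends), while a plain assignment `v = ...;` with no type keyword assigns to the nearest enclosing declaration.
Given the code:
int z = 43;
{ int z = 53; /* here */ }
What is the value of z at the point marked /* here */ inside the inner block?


Analyzing scoping rules:
Outer scope: declares z = 43
Inner block: 'int z = 53;' declares a NEW z that shadows the outer one
Inside the block the inner declaration is in scope -> 53
Result: 53

53


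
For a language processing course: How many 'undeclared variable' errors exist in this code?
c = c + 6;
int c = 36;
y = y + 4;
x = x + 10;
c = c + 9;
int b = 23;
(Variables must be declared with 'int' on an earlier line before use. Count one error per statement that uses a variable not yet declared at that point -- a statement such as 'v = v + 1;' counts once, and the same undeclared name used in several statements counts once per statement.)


Scanning code line by line:
  Line 1: use 'c' -> ERROR (undeclared)
  Line 2: declare 'c' -> declared = ['c']
  Line 3: use 'y' -> ERROR (undeclared)
  Line 4: use 'x' -> ERROR (undeclared)
  Line 5: use 'c' -> OK (declared)
  Line 6: declare 'b' -> declared = ['b', 'c']
Total undeclared variable errors: 3

3


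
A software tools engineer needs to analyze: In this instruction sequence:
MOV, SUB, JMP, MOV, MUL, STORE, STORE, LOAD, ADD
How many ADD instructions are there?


Scanning instruction sequence for ADD:
  Position 1: MOV
  Position 2: SUB
  Position 3: JMP
  Position 4: MOV
  Position 5: MUL
  Position 6: STORE
  Position 7: STORE
  Position 8: LOAD
  Position 9: ADD <- MATCH
Matches at positions: [9]
Total ADD count: 1

1


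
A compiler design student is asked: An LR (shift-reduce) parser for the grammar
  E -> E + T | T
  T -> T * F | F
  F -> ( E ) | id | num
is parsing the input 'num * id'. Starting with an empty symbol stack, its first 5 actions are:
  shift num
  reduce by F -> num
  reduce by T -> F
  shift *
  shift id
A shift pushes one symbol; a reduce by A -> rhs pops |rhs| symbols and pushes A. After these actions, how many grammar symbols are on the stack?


Tracking the symbol stack through each action:
  Action 1: shift 'num' : push -> stack = [num] (size 1)
  Action 2: reduce by F -> num : pop 1, push F -> stack = [F] (size 1)
  Action 3: reduce by T -> F : pop 1, push T -> stack = [T] (size 1)
  Action 4: shift '*' : push -> stack = [T, *] (size 2)
  Action 5: shift 'id' : push -> stack = [T, *, id] (size 3)
Final stack size: 3

3


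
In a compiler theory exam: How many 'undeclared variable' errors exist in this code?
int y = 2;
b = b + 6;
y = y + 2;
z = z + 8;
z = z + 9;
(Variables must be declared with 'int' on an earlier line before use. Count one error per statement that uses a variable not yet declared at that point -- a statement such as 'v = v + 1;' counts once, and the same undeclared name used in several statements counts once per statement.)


Scanning code line by line:
  Line 1: declare 'y' -> declared = ['y']
  Line 2: use 'b' -> ERROR (undeclared)
  Line 3: use 'y' -> OK (declared)
  Line 4: use 'z' -> ERROR (undeclared)
  Line 5: use 'z' -> ERROR (undeclared)
Total undeclared variable errors: 3

3


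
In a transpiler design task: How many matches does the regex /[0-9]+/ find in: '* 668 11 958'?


Pattern: /[0-9]+/ (int literals)
Input: '* 668 11 958'
Scanning for matches:
  Match 1: '668'
  Match 2: '11'
  Match 3: '958'
Total matches: 3

3


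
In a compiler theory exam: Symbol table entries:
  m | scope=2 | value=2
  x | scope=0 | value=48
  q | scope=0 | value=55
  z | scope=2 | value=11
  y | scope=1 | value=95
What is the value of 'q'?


Searching symbol table for 'q':
  m | scope=2 | value=2
  x | scope=0 | value=48
  q | scope=0 | value=55 <- MATCH
  z | scope=2 | value=11
  y | scope=1 | value=95
Found 'q' at scope 0 with value 55

55


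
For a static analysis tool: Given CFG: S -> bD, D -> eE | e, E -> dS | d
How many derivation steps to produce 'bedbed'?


Grammar: S -> bD, D -> eE | e, E -> dS | d
Deriving 'bedbed':
Step 1: S -> bD => bD
Step 2: D -> eE => beE
Step 3: E -> dS => bedS
Step 4: S -> bD => bedbD
Step 5: D -> eE => bedbeE
Step 6: E -> d => bedbed
Total derivation steps: 6

6


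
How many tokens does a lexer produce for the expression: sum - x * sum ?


Scanning 'sum - x * sum'
Token 1: 'sum' -> identifier
Token 2: '-' -> operator
Token 3: 'x' -> identifier
Token 4: '*' -> operator
Token 5: 'sum' -> identifier
Total tokens: 5

5


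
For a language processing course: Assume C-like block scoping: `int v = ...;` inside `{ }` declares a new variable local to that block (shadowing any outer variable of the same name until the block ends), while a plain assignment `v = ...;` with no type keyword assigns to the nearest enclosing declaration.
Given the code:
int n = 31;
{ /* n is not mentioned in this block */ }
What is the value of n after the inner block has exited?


Analyzing scoping rules:
Outer scope: declares n = 31
Inner block: n is neither redeclared nor assigned -> unchanged
After the block -> 31
Result: 31

31


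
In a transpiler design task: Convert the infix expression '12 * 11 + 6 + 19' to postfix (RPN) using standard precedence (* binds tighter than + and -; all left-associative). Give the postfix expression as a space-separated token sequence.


Applying the shunting-yard algorithm:
  Operand 12 -> output
  Push '*' onto operator stack -> op-stack: [*]
  Operand 11 -> output
  See '+' (prec 1); top '*' (prec 2) >= it -> pop '*' to output
  Push '+' onto operator stack -> op-stack: [+]
  Operand 6 -> output
  See '+' (prec 1); top '+' (prec 1) >= it -> pop '+' to output
  Push '+' onto operator stack -> op-stack: [+]
  Operand 19 -> output
  End of input: pop '+' to output
Postfix result: 12 11 * 6 + 19 +

12 11 * 6 + 19 +


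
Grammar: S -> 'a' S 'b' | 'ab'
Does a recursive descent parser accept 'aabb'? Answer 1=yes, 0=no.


Grammar accepts strings of the form a^n b^n (n >= 1)
Word: 'aabb'
Counting: 2 a's and 2 b's
Check: 2 == 2? Yes
Derivation (S -> aSb applied 1 time(s), then S -> ab): S => aSb => aabb
Accepted

1


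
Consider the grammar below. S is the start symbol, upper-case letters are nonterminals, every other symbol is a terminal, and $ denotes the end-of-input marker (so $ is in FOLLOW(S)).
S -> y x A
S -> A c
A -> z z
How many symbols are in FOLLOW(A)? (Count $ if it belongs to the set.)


S is the start symbol and does not occur in any rule body, so FOLLOW(S) = {$}.
Examining every occurrence of A in a rule body:
  S -> y x A : A is at the right end -> add FOLLOW(S) = {$}
  S -> A c : A is followed by terminal 'c' -> add 'c'
  A -> z z : A does not occur in the body -> contributes nothing
FOLLOW(A) = {c, $}
Count: 2

2


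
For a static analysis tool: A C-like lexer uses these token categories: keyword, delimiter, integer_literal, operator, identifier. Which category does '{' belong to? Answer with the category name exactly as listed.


Token: '{'
Checking categories:
  identifier: no
  integer_literal: no
  operator: no
  keyword: no
  delimiter: YES
Category: delimiter

delimiter


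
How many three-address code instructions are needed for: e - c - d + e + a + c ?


Expression: e - c - d + e + a + c
Generating three-address code (respecting * over +/- precedence):
  Instruction 1: t1 = e - c
  Instruction 2: t2 = t1 - d
  Instruction 3: t3 = t2 + e
  Instruction 4: t4 = t3 + a
  Instruction 5: t5 = t4 + c
Total instructions: 5

5


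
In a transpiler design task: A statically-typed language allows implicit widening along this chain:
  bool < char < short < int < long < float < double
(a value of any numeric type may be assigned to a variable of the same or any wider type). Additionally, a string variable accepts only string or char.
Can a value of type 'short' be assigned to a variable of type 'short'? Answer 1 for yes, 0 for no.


Target variable type: short
Source value type: short
Numeric ranks: short=2, short=2
Widening allowed iff rank(source) <= rank(target): 2 <= 2? Yes
Result: 1

1


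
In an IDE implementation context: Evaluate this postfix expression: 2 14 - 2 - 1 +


Processing tokens left to right:
Push 2, Push 14
Pop 2 and 14, compute 2 - 14 = -12, push -12
Push 2
Pop -12 and 2, compute -12 - 2 = -14, push -14
Push 1
Pop -14 and 1, compute -14 + 1 = -13, push -13
Stack result: -13

-13


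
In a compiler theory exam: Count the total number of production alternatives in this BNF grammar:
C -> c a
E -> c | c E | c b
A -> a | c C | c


Counting alternatives per rule:
  C: 1 alternative(s)
  E: 3 alternative(s)
  A: 3 alternative(s)
Sum: 1 + 3 + 3 = 7

7


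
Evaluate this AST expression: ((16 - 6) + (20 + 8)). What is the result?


Expression: ((16 - 6) + (20 + 8))
Evaluating step by step:
  16 - 6 = 10
  20 + 8 = 28
  10 + 28 = 38
Result: 38

38


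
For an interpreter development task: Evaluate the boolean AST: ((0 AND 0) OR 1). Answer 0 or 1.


Step 1: Evaluate inner node
  0 AND 0 = 0
Step 2: Evaluate root node
  0 OR 1 = 1

1


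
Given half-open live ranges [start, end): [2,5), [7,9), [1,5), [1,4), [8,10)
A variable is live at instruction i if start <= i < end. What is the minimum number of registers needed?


Live ranges:
  Var0: [2, 5)
  Var1: [7, 9)
  Var2: [1, 5)
  Var3: [1, 4)
  Var4: [8, 10)
Sweep-line events (position, delta, active):
  pos=1 start -> active=1
  pos=1 start -> active=2
  pos=2 start -> active=3
  pos=4 end -> active=2
  pos=5 end -> active=1
  pos=5 end -> active=0
  pos=7 start -> active=1
  pos=8 start -> active=2
  pos=9 end -> active=1
  pos=10 end -> active=0
Maximum simultaneous active: 3
Minimum registers needed: 3

3


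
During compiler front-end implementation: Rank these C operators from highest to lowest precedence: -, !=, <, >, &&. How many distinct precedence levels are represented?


Looking up precedence for each operator:
  - -> precedence 5
  != -> precedence 3
  < -> precedence 4
  > -> precedence 4
  && -> precedence 2
Sorted highest to lowest: -, <, >, !=, &&
Distinct precedence values: [5, 4, 3, 2]
Number of distinct levels: 4

4


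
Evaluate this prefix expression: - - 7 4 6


Parsing prefix expression: - - 7 4 6
Step 1: Innermost operation '- 7 4'
  7 - 4 = 3
Step 2: Outer operation '- [3] 6'
  3 - 6 = -3

-3


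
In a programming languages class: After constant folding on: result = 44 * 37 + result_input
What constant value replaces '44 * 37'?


Identifying constant sub-expression:
  Original: result = 44 * 37 + result_input
  44 and 37 are both compile-time constants
  Evaluating: 44 * 37 = 1628
  After folding: result = 1628 + result_input

1628


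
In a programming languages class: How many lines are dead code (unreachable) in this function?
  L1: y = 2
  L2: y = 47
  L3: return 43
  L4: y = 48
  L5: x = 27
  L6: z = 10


Analyzing control flow:
  L1: reachable (before return)
  L2: reachable (before return)
  L3: reachable (return statement)
  L4: DEAD (after return at L3)
  L5: DEAD (after return at L3)
  L6: DEAD (after return at L3)
Return at L3, total lines = 6
Dead lines: L4 through L6
Count: 3

3


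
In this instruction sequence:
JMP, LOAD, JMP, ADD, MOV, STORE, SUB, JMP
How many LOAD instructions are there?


Scanning instruction sequence for LOAD:
  Position 1: JMP
  Position 2: LOAD <- MATCH
  Position 3: JMP
  Position 4: ADD
  Position 5: MOV
  Position 6: STORE
  Position 7: SUB
  Position 8: JMP
Matches at positions: [2]
Total LOAD count: 1

1


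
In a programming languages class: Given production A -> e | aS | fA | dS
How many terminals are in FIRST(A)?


Production: A -> e | aS | fA | dS
Examining each alternative for leading terminals:
  A -> e : first terminal = 'e'
  A -> aS : first terminal = 'a'
  A -> fA : first terminal = 'f'
  A -> dS : first terminal = 'd'
FIRST(A) = {a, d, e, f}
Count: 4

4


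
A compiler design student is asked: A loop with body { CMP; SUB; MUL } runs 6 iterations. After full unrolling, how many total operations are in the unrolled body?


Loop body operations: CMP, SUB, MUL (3 ops per iteration)
Unrolling 6 iterations:
  Iteration 1: CMP, SUB, MUL (3 ops)
  Iteration 2: CMP, SUB, MUL (3 ops)
  Iteration 3: CMP, SUB, MUL (3 ops)
  Iteration 4: CMP, SUB, MUL (3 ops)
  Iteration 5: CMP, SUB, MUL (3 ops)
  Iteration 6: CMP, SUB, MUL (3 ops)
Total: 6 iterations * 3 ops/iter = 18 operations

18


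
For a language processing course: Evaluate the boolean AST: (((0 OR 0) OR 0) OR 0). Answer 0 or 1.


Step 1: Evaluate inner node
  0 OR 0 = 0
Step 2: Evaluate next node
  0 OR 0 = 0
Step 3: Evaluate root node
  0 OR 0 = 0

0


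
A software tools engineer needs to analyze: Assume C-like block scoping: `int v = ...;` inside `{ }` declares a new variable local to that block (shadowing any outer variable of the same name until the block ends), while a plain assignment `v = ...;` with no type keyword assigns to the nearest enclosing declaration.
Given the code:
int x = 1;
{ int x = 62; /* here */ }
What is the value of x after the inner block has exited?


Analyzing scoping rules:
Outer scope: declares x = 1
Inner block: 'int x = 62;' declares a NEW x that shadows the outer one
When the block exits the inner x goes out of scope; the outer x was never modified -> 1
Result: 1

1


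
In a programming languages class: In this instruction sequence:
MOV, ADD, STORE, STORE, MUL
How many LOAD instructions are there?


Scanning instruction sequence for LOAD:
  Position 1: MOV
  Position 2: ADD
  Position 3: STORE
  Position 4: STORE
  Position 5: MUL
Matches at positions: []
Total LOAD count: 0

0


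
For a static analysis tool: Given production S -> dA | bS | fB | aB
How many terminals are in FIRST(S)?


Production: S -> dA | bS | fB | aB
Examining each alternative for leading terminals:
  S -> dA : first terminal = 'd'
  S -> bS : first terminal = 'b'
  S -> fB : first terminal = 'f'
  S -> aB : first terminal = 'a'
FIRST(S) = {a, b, d, f}
Count: 4

4


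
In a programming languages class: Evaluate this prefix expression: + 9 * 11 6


Parsing prefix expression: + 9 * 11 6
Step 1: Innermost operation '* 11 6'
  11 * 6 = 66
Step 2: Outer operation '+ 9 [66]'
  9 + 66 = 75

75


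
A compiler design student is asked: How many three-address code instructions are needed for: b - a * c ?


Expression: b - a * c
Generating three-address code (respecting * over +/- precedence):
  Instruction 1: t1 = a * c
  Instruction 2: t2 = b - t1
Total instructions: 2

2


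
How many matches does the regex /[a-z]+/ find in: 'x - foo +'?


Pattern: /[a-z]+/ (identifiers)
Input: 'x - foo +'
Scanning for matches:
  Match 1: 'x'
  Match 2: 'foo'
Total matches: 2

2


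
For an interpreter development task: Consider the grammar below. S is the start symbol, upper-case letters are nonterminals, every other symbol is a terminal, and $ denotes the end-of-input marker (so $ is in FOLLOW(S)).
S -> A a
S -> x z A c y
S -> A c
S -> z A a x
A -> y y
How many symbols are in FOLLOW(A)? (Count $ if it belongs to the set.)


S is the start symbol and does not occur in any rule body, so FOLLOW(S) = {$}.
Examining every occurrence of A in a rule body:
  S -> A a : A is followed by terminal 'a' -> add 'a'
  S -> x z A c y : A is followed by terminal 'c' -> add 'c'
  S -> A c : A is followed by terminal 'c' -> add 'c' (already in the set)
  S -> z A a x : A is followed by terminal 'a' -> add 'a' (already in the set)
  A -> y y : A does not occur in the body -> contributes nothing
FOLLOW(A) = {a, c}
Count: 2

2


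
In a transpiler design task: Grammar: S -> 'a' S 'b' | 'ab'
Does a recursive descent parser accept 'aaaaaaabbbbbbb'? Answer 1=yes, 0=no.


Grammar accepts strings of the form a^n b^n (n >= 1)
Word: 'aaaaaaabbbbbbb'
Counting: 7 a's and 7 b's
Check: 7 == 7? Yes
Derivation (S -> aSb applied 6 time(s), then S -> ab): S => aSb => aaSbb => aaaSbbb => aaaaSbbbb => aaaaaSbbbbb => aaaaaaSbbbbbb => aaaaaaabbbbbbb
Accepted

1


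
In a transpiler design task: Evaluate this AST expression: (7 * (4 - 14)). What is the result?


Expression: (7 * (4 - 14))
Evaluating step by step:
  4 - 14 = -10
  7 * -10 = -70
Result: -70

-70


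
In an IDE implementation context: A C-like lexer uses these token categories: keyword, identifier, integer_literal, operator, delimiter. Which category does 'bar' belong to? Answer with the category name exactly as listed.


Token: 'bar'
Checking categories:
  identifier: YES
  integer_literal: no
  operator: no
  keyword: no
  delimiter: no
Category: identifier

identifier


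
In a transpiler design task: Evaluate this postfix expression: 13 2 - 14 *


Processing tokens left to right:
Push 13, Push 2
Pop 13 and 2, compute 13 - 2 = 11, push 11
Push 14
Pop 11 and 14, compute 11 * 14 = 154, push 154
Stack result: 154

154


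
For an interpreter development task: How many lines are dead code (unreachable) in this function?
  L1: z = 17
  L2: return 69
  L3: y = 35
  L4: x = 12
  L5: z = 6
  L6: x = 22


Analyzing control flow:
  L1: reachable (before return)
  L2: reachable (return statement)
  L3: DEAD (after return at L2)
  L4: DEAD (after return at L2)
  L5: DEAD (after return at L2)
  L6: DEAD (after return at L2)
Return at L2, total lines = 6
Dead lines: L3 through L6
Count: 4

4


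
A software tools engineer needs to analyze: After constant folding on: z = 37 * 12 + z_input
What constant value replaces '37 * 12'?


Identifying constant sub-expression:
  Original: z = 37 * 12 + z_input
  37 and 12 are both compile-time constants
  Evaluating: 37 * 12 = 444
  After folding: z = 444 + z_input

444


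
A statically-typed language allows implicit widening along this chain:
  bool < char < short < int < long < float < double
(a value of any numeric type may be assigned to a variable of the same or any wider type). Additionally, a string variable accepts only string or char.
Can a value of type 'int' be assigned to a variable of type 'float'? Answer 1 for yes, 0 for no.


Target variable type: float
Source value type: int
Numeric ranks: int=3, float=5
Widening allowed iff rank(source) <= rank(target): 3 <= 5? Yes
Result: 1

1


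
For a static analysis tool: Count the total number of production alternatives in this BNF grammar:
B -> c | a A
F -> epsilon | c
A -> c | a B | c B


Counting alternatives per rule:
  B: 2 alternative(s)
  F: 2 alternative(s)
  A: 3 alternative(s)
Sum: 2 + 2 + 3 = 7

7


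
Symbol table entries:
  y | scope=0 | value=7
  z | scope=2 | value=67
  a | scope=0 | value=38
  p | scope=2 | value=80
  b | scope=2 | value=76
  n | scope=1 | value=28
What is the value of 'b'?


Searching symbol table for 'b':
  y | scope=0 | value=7
  z | scope=2 | value=67
  a | scope=0 | value=38
  p | scope=2 | value=80
  b | scope=2 | value=76 <- MATCH
  n | scope=1 | value=28
Found 'b' at scope 2 with value 76

76


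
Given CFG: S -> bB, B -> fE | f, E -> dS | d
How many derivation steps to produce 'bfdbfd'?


Grammar: S -> bB, B -> fE | f, E -> dS | d
Deriving 'bfdbfd':
Step 1: S -> bB => bB
Step 2: B -> fE => bfE
Step 3: E -> dS => bfdS
Step 4: S -> bB => bfdbB
Step 5: B -> fE => bfdbfE
Step 6: E -> d => bfdbfd
Total derivation steps: 6

6


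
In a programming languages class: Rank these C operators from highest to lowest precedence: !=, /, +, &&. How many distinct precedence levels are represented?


Looking up precedence for each operator:
  != -> precedence 3
  / -> precedence 6
  + -> precedence 5
  && -> precedence 2
Sorted highest to lowest: /, +, !=, &&
Distinct precedence values: [6, 5, 3, 2]
Number of distinct levels: 4

4


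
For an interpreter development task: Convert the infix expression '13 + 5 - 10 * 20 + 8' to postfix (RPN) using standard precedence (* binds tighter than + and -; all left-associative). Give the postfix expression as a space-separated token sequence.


Applying the shunting-yard algorithm:
  Operand 13 -> output
  Push '+' onto operator stack -> op-stack: [+]
  Operand 5 -> output
  See '-' (prec 1); top '+' (prec 1) >= it -> pop '+' to output
  Push '-' onto operator stack -> op-stack: [-]
  Operand 10 -> output
  Push '*' onto operator stack -> op-stack: [-, *]
  Operand 20 -> output
  See '+' (prec 1); top '*' (prec 2) >= it -> pop '*' to output
  See '+' (prec 1); top '-' (prec 1) >= it -> pop '-' to output
  Push '+' onto operator stack -> op-stack: [+]
  Operand 8 -> output
  End of input: pop '+' to output
Postfix result: 13 5 + 10 20 * - 8 +

13 5 + 10 20 * - 8 +


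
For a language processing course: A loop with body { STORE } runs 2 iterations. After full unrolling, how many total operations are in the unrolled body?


Loop body operations: STORE (1 op per iteration)
Unrolling 2 iterations:
  Iteration 1: STORE (1 ops)
  Iteration 2: STORE (1 ops)
Total: 2 iterations * 1 ops/iter = 2 operations

2


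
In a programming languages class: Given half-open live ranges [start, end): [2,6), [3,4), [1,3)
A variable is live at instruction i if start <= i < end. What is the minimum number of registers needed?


Live ranges:
  Var0: [2, 6)
  Var1: [3, 4)
  Var2: [1, 3)
Sweep-line events (position, delta, active):
  pos=1 start -> active=1
  pos=2 start -> active=2
  pos=3 end -> active=1
  pos=3 start -> active=2
  pos=4 end -> active=1
  pos=6 end -> active=0
Maximum simultaneous active: 2
Minimum registers needed: 2

2


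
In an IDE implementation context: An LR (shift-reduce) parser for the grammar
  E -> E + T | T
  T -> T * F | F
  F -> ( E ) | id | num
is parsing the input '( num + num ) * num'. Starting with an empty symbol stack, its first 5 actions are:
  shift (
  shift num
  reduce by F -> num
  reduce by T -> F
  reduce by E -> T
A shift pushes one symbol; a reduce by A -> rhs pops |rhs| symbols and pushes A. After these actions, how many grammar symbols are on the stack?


Tracking the symbol stack through each action:
  Action 1: shift '(' : push -> stack = [(] (size 1)
  Action 2: shift 'num' : push -> stack = [(, num] (size 2)
  Action 3: reduce by F -> num : pop 1, push F -> stack = [(, F] (size 2)
  Action 4: reduce by T -> F : pop 1, push T -> stack = [(, T] (size 2)
  Action 5: reduce by E -> T : pop 1, push E -> stack = [(, E] (size 2)
Final stack size: 2

2


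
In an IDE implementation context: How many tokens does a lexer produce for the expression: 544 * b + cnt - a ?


Scanning '544 * b + cnt - a'
Token 1: '544' -> integer_literal
Token 2: '*' -> operator
Token 3: 'b' -> identifier
Token 4: '+' -> operator
Token 5: 'cnt' -> identifier
Token 6: '-' -> operator
Token 7: 'a' -> identifier
Total tokens: 7

7


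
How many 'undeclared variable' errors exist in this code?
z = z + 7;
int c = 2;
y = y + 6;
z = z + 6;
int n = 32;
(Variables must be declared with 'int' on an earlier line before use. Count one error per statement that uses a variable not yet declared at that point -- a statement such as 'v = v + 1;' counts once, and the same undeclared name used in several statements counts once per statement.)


Scanning code line by line:
  Line 1: use 'z' -> ERROR (undeclared)
  Line 2: declare 'c' -> declared = ['c']
  Line 3: use 'y' -> ERROR (undeclared)
  Line 4: use 'z' -> ERROR (undeclared)
  Line 5: declare 'n' -> declared = ['c', 'n']
Total undeclared variable errors: 3

3


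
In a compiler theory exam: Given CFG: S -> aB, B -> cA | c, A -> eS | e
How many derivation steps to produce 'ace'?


Grammar: S -> aB, B -> cA | c, A -> eS | e
Deriving 'ace':
Step 1: S -> aB => aB
Step 2: B -> cA => acA
Step 3: A -> e => ace
Total derivation steps: 3

3


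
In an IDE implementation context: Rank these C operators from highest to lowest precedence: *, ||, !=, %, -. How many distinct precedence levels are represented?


Looking up precedence for each operator:
  * -> precedence 6
  || -> precedence 1
  != -> precedence 3
  % -> precedence 6
  - -> precedence 5
Sorted highest to lowest: *, %, -, !=, ||
Distinct precedence values: [6, 5, 3, 1]
Number of distinct levels: 4

4


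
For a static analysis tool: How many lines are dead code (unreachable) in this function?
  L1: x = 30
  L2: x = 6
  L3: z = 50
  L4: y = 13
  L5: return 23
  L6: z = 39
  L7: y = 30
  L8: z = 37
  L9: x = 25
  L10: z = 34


Analyzing control flow:
  L1: reachable (before return)
  L2: reachable (before return)
  L3: reachable (before return)
  L4: reachable (before return)
  L5: reachable (return statement)
  L6: DEAD (after return at L5)
  L7: DEAD (after return at L5)
  L8: DEAD (after return at L5)
  L9: DEAD (after return at L5)
  L10: DEAD (after return at L5)
Return at L5, total lines = 10
Dead lines: L6 through L10
Count: 5

5


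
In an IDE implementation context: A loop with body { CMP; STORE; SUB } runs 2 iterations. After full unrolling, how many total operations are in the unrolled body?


Loop body operations: CMP, STORE, SUB (3 ops per iteration)
Unrolling 2 iterations:
  Iteration 1: CMP, STORE, SUB (3 ops)
  Iteration 2: CMP, STORE, SUB (3 ops)
Total: 2 iterations * 3 ops/iter = 6 operations

6


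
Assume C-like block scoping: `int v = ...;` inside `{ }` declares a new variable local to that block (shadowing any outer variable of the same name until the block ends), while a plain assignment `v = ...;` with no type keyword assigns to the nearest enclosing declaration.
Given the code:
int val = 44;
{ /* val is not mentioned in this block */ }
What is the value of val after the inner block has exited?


Analyzing scoping rules:
Outer scope: declares val = 44
Inner block: val is neither redeclared nor assigned -> unchanged
After the block -> 44
Result: 44

44


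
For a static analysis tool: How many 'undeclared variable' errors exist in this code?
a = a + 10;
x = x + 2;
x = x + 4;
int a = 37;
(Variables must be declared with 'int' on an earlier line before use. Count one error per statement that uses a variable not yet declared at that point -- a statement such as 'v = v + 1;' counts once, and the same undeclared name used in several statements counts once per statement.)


Scanning code line by line:
  Line 1: use 'a' -> ERROR (undeclared)
  Line 2: use 'x' -> ERROR (undeclared)
  Line 3: use 'x' -> ERROR (undeclared)
  Line 4: declare 'a' -> declared = ['a']
Total undeclared variable errors: 3

3


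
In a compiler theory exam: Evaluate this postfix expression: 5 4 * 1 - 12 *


Processing tokens left to right:
Push 5, Push 4
Pop 5 and 4, compute 5 * 4 = 20, push 20
Push 1
Pop 20 and 1, compute 20 - 1 = 19, push 19
Push 12
Pop 19 and 12, compute 19 * 12 = 228, push 228
Stack result: 228

228


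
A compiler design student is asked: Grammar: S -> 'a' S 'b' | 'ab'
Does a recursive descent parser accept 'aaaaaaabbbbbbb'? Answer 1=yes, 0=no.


Grammar accepts strings of the form a^n b^n (n >= 1)
Word: 'aaaaaaabbbbbbb'
Counting: 7 a's and 7 b's
Check: 7 == 7? Yes
Derivation (S -> aSb applied 6 time(s), then S -> ab): S => aSb => aaSbb => aaaSbbb => aaaaSbbbb => aaaaaSbbbbb => aaaaaaSbbbbbb => aaaaaaabbbbbbb
Accepted

1


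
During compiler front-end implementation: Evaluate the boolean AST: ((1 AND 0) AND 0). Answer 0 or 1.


Step 1: Evaluate inner node
  1 AND 0 = 0
Step 2: Evaluate root node
  0 AND 0 = 0

0
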